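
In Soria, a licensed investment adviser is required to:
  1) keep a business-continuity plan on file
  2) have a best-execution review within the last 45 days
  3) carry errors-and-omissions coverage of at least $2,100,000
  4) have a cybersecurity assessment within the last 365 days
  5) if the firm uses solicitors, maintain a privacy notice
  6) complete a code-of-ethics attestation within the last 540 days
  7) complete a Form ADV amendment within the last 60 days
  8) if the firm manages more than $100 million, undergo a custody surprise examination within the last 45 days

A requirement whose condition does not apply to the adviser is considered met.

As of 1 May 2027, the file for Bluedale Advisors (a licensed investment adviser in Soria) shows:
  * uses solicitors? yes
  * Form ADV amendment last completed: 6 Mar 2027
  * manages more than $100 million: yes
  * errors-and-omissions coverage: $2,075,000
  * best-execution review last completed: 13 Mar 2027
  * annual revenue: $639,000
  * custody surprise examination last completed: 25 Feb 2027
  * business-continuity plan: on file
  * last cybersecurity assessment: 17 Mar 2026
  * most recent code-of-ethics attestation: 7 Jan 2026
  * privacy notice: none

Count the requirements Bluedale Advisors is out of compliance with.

5

1. business-continuity plan present → met
2. best-execution review 49 days ago vs limit 45 → not met
3. errors-and-omissions coverage $2,075,000 < $2,100,000 → not met
4. cybersecurity assessment 410 days ago vs limit 365 → not met
5. condition 'uses solicitors' holds; privacy notice absent → not met
6. code-of-ethics attestation 479 days ago vs limit 540 → met
7. Form ADV amendment 56 days ago vs limit 60 → met
8. condition 'manages more than $100 million' holds; custody surprise examination 65 days ago vs limit 45 → not met
Not met: 5 of 8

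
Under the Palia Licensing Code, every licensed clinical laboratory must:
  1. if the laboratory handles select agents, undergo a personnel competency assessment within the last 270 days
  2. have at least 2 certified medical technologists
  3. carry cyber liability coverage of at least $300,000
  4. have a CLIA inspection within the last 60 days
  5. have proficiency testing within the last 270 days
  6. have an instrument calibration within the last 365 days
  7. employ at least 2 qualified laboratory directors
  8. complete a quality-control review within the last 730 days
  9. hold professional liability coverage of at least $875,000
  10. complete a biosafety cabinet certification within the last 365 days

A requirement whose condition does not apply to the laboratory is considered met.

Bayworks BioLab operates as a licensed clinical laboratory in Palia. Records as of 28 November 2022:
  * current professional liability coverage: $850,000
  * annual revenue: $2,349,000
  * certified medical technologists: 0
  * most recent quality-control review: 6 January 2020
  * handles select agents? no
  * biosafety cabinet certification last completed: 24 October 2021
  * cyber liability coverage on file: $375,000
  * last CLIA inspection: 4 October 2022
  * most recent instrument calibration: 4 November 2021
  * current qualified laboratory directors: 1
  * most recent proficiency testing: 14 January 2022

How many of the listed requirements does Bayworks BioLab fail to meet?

1. condition 'handles select agents' does not hold → requirement n/a → met
2. certified medical technologists 0 < 2 → not met
3. cyber liability coverage $375,000 ≥ $300,000 → met
4. CLIA inspection 55 days ago vs limit 60 → met
5. proficiency testing 318 days ago vs limit 270 → not met
6. instrument calibration 389 days ago vs limit 365 → not met
7. qualified laboratory directors 1 < 2 → not met
8. quality-control review 1057 days ago vs limit 730 → not met
9. professional liability coverage $850,000 < $875,000 → not met
10. biosafety cabinet certification 400 days ago vs limit 365 → not met
Not met: 7 of 10

7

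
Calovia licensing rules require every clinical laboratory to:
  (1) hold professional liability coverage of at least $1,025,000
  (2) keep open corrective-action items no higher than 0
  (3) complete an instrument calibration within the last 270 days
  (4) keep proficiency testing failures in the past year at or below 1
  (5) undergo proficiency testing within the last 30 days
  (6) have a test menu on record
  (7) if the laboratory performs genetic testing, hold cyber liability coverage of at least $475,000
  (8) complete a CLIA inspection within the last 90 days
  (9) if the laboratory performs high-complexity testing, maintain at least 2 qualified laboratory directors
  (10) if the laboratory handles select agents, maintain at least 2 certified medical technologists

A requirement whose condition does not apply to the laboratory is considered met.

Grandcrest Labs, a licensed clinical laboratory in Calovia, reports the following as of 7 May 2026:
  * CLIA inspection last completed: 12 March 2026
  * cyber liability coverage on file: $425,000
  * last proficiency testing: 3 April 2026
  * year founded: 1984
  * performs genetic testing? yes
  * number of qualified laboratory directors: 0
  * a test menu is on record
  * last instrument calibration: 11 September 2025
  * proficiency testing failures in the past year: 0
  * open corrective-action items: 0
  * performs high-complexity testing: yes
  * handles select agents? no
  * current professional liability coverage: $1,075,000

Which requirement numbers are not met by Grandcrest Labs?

5, 7, 9

1. professional liability coverage $1,075,000 ≥ $1,025,000 → met
2. open corrective-action items 0 ≤ 0 → met
3. instrument calibration 238 days ago vs limit 270 → met
4. proficiency testing failures in the past year 0 ≤ 1 → met
5. proficiency testing 34 days ago vs limit 30 → not met
6. test menu present → met
7. condition 'performs genetic testing' holds; cyber liability coverage $425,000 < $475,000 → not met
8. CLIA inspection 56 days ago vs limit 90 → met
9. condition 'performs high-complexity testing' holds; qualified laboratory directors 0 < 2 → not met
10. condition 'handles select agents' does not hold → requirement n/a → met
Not met: 5, 7, 9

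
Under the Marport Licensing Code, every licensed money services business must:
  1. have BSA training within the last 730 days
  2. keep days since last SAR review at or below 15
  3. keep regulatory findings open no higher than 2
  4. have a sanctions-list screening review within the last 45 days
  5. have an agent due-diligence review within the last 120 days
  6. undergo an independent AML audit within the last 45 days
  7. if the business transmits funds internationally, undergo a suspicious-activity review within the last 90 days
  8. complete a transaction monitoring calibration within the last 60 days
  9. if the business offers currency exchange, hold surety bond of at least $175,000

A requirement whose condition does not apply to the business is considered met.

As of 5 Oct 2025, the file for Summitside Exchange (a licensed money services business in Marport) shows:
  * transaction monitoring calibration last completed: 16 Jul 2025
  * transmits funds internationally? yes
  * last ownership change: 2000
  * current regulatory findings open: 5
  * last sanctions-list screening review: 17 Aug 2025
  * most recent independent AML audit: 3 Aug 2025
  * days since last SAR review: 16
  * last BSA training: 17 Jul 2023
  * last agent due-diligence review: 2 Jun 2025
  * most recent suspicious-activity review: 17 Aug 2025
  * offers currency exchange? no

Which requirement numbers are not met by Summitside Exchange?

1, 2, 3, 4, 5, 6, 8

1. BSA training 811 days ago vs limit 730 → not met
2. days since last SAR review 16 > 15 → not met
3. regulatory findings open 5 > 2 → not met
4. sanctions-list screening review 49 days ago vs limit 45 → not met
5. agent due-diligence review 125 days ago vs limit 120 → not met
6. independent AML audit 63 days ago vs limit 45 → not met
7. condition 'transmits funds internationally' holds; suspicious-activity review 49 days ago vs limit 90 → met
8. transaction monitoring calibration 81 days ago vs limit 60 → not met
9. condition 'offers currency exchange' does not hold → requirement n/a → met
Not met: 1, 2, 3, 4, 5, 6, 8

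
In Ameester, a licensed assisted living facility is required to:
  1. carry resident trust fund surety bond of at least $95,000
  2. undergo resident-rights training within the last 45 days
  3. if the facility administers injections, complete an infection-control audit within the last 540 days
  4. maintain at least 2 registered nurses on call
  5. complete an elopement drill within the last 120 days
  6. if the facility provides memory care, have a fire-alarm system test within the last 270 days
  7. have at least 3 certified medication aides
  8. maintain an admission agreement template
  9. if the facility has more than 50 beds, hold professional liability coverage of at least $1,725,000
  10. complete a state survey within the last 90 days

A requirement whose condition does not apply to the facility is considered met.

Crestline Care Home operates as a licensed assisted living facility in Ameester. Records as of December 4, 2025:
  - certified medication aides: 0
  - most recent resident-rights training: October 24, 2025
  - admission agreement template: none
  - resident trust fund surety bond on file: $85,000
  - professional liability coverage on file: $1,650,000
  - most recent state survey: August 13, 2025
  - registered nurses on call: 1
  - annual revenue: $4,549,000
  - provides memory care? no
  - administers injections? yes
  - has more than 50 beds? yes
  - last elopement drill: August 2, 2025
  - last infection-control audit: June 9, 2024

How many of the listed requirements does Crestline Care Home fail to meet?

8

1. resident trust fund surety bond $85,000 < $95,000 → not met
2. resident-rights training 41 days ago vs limit 45 → met
3. condition 'administers injections' holds; infection-control audit 543 days ago vs limit 540 → not met
4. registered nurses on call 1 < 2 → not met
5. elopement drill 124 days ago vs limit 120 → not met
6. condition 'provides memory care' does not hold → requirement n/a → met
7. certified medication aides 0 < 3 → not met
8. admission agreement template absent → not met
9. condition 'has more than 50 beds' holds; professional liability coverage $1,650,000 < $1,725,000 → not met
10. state survey 113 days ago vs limit 90 → not met
Not met: 8 of 10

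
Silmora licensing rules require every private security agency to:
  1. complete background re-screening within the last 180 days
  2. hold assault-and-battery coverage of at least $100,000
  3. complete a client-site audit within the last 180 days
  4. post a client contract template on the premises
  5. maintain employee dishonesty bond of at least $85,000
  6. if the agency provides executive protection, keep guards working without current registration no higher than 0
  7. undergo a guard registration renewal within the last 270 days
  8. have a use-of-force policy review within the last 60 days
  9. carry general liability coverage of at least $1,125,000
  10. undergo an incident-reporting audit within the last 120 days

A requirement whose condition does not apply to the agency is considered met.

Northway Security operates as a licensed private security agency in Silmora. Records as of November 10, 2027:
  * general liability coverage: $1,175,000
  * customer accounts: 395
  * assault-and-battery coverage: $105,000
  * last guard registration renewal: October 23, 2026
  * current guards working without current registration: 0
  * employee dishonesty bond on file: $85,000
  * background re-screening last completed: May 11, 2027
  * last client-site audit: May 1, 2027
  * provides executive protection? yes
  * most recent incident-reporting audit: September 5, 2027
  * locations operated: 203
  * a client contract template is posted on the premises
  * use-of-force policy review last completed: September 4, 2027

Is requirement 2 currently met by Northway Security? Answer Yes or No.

Yes

2. assault-and-battery coverage $105,000 ≥ $100,000 → met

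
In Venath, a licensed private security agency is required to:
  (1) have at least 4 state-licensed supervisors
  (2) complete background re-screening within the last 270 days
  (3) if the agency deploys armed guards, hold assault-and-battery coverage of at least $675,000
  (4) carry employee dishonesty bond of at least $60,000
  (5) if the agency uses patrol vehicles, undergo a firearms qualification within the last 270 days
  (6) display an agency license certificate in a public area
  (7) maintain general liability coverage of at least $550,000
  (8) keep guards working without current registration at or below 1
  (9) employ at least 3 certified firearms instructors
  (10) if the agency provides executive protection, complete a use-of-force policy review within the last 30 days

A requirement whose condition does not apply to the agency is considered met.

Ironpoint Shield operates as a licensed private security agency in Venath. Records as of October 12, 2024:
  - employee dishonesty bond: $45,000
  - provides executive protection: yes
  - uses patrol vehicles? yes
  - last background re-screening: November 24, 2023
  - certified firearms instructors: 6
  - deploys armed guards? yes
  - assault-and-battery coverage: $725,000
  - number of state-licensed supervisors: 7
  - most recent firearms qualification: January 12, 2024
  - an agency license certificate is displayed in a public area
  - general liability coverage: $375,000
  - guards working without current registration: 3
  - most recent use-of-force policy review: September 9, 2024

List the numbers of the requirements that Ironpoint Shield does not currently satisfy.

2, 4, 5, 7, 8, 10

1. state-licensed supervisors 7 ≥ 4 → met
2. background re-screening 323 days ago vs limit 270 → not met
3. condition 'deploys armed guards' holds; assault-and-battery coverage $725,000 ≥ $675,000 → met
4. employee dishonesty bond $45,000 < $60,000 → not met
5. condition 'uses patrol vehicles' holds; firearms qualification 274 days ago vs limit 270 → not met
6. agency license certificate present → met
7. general liability coverage $375,000 < $550,000 → not met
8. guards working without current registration 3 > 1 → not met
9. certified firearms instructors 6 ≥ 3 → met
10. condition 'provides executive protection' holds; use-of-force policy review 33 days ago vs limit 30 → not met
Not met: 2, 4, 5, 7, 8, 10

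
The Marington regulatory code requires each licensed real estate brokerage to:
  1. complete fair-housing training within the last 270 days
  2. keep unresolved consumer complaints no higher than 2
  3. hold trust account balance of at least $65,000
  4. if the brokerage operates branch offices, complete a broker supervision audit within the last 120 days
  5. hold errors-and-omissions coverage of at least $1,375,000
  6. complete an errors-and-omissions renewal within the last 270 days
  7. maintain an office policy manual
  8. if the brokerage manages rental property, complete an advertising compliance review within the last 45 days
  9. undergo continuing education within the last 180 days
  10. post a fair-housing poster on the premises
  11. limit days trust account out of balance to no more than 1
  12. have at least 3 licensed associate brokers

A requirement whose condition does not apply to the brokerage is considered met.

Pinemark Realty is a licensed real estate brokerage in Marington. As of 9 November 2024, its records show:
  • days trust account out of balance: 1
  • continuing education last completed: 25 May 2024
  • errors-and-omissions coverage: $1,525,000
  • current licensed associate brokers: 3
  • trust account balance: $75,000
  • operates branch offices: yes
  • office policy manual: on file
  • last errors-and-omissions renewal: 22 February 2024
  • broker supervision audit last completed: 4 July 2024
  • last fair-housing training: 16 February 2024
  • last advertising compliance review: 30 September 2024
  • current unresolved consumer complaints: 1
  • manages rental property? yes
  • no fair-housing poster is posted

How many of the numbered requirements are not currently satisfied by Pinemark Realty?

2

1. fair-housing training 267 days ago vs limit 270 → met
2. unresolved consumer complaints 1 ≤ 2 → met
3. trust account balance $75,000 ≥ $65,000 → met
4. condition 'operates branch offices' holds; broker supervision audit 128 days ago vs limit 120 → not met
5. errors-and-omissions coverage $1,525,000 ≥ $1,375,000 → met
6. errors-and-omissions renewal 261 days ago vs limit 270 → met
7. office policy manual present → met
8. condition 'manages rental property' holds; advertising compliance review 40 days ago vs limit 45 → met
9. continuing education 168 days ago vs limit 180 → met
10. fair-housing poster absent → not met
11. days trust account out of balance 1 ≤ 1 → met
12. licensed associate brokers 3 ≥ 3 → met
Not met: 2 of 12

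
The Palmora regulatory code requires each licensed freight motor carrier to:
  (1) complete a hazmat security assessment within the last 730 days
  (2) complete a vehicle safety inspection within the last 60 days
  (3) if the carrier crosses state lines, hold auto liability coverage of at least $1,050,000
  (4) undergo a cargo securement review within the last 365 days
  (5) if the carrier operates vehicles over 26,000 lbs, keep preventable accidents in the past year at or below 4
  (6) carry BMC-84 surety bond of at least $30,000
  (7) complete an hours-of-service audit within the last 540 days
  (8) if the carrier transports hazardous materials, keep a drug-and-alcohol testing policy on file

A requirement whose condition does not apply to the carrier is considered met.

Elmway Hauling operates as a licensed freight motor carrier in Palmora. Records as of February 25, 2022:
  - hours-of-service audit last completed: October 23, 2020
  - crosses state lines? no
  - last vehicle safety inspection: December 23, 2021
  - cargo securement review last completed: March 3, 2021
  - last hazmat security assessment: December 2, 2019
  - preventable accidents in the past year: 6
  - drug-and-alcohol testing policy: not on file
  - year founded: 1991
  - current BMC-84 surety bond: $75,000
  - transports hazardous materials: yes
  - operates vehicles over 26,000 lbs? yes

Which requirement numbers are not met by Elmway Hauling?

1. hazmat security assessment 816 days ago vs limit 730 → not met
2. vehicle safety inspection 64 days ago vs limit 60 → not met
3. condition 'crosses state lines' does not hold → requirement n/a → met
4. cargo securement review 359 days ago vs limit 365 → met
5. condition 'operates vehicles over 26,000 lbs' holds; preventable accidents in the past year 6 > 4 → not met
6. BMC-84 surety bond $75,000 ≥ $30,000 → met
7. hours-of-service audit 490 days ago vs limit 540 → met
8. condition 'transports hazardous materials' holds; drug-and-alcohol testing policy absent → not met
Not met: 1, 2, 5, 8

1, 2, 5, 8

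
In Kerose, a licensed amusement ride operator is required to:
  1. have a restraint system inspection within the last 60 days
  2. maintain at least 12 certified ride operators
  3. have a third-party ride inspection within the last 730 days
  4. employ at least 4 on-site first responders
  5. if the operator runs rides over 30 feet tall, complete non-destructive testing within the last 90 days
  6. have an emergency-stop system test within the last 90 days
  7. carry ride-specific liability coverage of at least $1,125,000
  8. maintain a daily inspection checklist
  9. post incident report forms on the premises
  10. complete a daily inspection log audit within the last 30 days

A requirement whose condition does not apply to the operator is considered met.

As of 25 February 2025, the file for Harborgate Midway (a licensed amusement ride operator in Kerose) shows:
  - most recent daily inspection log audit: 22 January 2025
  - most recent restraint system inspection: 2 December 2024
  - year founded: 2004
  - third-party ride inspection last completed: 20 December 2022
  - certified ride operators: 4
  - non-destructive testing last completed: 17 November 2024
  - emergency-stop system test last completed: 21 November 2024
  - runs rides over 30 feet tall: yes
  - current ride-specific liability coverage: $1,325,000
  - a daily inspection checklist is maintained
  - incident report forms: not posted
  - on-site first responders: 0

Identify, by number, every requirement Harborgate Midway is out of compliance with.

1. restraint system inspection 85 days ago vs limit 60 → not met
2. certified ride operators 4 < 12 → not met
3. third-party ride inspection 798 days ago vs limit 730 → not met
4. on-site first responders 0 < 4 → not met
5. condition 'runs rides over 30 feet tall' holds; non-destructive testing 100 days ago vs limit 90 → not met
6. emergency-stop system test 96 days ago vs limit 90 → not met
7. ride-specific liability coverage $1,325,000 ≥ $1,125,000 → met
8. daily inspection checklist present → met
9. incident report forms absent → not met
10. daily inspection log audit 34 days ago vs limit 30 → not met
Not met: 1, 2, 3, 4, 5, 6, 9, 10

1, 2, 3, 4, 5, 6, 9, 10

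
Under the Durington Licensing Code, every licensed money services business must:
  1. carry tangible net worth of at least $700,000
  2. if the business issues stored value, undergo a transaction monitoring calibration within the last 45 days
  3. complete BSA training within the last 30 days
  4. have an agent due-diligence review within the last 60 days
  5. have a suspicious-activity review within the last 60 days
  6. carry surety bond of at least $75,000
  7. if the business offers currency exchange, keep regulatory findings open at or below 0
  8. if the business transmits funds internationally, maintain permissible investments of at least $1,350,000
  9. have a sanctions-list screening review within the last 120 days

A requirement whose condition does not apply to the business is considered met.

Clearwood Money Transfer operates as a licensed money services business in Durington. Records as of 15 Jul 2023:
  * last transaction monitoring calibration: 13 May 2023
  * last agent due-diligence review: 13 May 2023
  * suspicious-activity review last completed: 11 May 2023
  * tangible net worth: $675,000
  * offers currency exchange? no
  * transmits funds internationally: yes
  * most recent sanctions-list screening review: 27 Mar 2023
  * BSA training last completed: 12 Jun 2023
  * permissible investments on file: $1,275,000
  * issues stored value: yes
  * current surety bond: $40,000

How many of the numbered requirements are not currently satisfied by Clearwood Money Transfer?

7

1. tangible net worth $675,000 < $700,000 → not met
2. condition 'issues stored value' holds; transaction monitoring calibration 63 days ago vs limit 45 → not met
3. BSA training 33 days ago vs limit 30 → not met
4. agent due-diligence review 63 days ago vs limit 60 → not met
5. suspicious-activity review 65 days ago vs limit 60 → not met
6. surety bond $40,000 < $75,000 → not met
7. condition 'offers currency exchange' does not hold → requirement n/a → met
8. condition 'transmits funds internationally' holds; permissible investments $1,275,000 < $1,350,000 → not met
9. sanctions-list screening review 110 days ago vs limit 120 → met
Not met: 7 of 9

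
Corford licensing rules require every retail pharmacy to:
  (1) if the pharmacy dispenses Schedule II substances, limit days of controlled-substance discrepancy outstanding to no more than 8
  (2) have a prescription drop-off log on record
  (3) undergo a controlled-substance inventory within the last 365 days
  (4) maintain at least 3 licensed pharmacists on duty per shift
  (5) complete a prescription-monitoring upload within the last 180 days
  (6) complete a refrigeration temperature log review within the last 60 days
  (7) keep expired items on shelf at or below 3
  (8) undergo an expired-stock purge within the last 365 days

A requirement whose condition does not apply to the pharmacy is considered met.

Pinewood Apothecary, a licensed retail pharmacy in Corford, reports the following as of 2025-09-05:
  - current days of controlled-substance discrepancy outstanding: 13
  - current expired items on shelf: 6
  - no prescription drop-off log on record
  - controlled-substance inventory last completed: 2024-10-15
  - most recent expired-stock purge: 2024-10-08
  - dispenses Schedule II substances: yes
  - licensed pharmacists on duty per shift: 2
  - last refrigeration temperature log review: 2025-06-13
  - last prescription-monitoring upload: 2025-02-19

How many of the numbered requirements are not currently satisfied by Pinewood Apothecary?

1. condition 'dispenses Schedule II substances' holds; days of controlled-substance discrepancy outstanding 13 > 8 → not met
2. prescription drop-off log absent → not met
3. controlled-substance inventory 325 days ago vs limit 365 → met
4. licensed pharmacists on duty per shift 2 < 3 → not met
5. prescription-monitoring upload 198 days ago vs limit 180 → not met
6. refrigeration temperature log review 84 days ago vs limit 60 → not met
7. expired items on shelf 6 > 3 → not met
8. expired-stock purge 332 days ago vs limit 365 → met
Not met: 6 of 8

6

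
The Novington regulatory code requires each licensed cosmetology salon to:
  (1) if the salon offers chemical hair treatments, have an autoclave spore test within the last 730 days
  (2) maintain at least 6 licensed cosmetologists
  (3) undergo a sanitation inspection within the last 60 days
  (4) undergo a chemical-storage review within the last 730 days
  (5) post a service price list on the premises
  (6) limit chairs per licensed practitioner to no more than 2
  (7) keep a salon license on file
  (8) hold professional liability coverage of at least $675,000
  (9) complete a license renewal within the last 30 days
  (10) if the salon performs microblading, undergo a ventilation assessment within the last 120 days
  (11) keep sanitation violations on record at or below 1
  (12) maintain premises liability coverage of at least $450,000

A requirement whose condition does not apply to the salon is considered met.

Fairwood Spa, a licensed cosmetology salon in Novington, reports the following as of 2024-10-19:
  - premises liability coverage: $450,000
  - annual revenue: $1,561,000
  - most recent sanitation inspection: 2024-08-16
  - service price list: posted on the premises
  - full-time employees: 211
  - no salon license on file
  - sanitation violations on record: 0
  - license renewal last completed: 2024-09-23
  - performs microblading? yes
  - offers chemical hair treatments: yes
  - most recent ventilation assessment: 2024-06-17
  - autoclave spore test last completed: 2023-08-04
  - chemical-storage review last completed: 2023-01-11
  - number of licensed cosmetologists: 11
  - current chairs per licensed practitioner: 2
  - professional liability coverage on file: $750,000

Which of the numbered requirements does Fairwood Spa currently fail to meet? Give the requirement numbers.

1. condition 'offers chemical hair treatments' holds; autoclave spore test 442 days ago vs limit 730 → met
2. licensed cosmetologists 11 ≥ 6 → met
3. sanitation inspection 64 days ago vs limit 60 → not met
4. chemical-storage review 647 days ago vs limit 730 → met
5. service price list present → met
6. chairs per licensed practitioner 2 ≤ 2 → met
7. salon license absent → not met
8. professional liability coverage $750,000 ≥ $675,000 → met
9. license renewal 26 days ago vs limit 30 → met
10. condition 'performs microblading' holds; ventilation assessment 124 days ago vs limit 120 → not met
11. sanitation violations on record 0 ≤ 1 → met
12. premises liability coverage $450,000 ≥ $450,000 → met
Not met: 3, 7, 10

3, 7, 10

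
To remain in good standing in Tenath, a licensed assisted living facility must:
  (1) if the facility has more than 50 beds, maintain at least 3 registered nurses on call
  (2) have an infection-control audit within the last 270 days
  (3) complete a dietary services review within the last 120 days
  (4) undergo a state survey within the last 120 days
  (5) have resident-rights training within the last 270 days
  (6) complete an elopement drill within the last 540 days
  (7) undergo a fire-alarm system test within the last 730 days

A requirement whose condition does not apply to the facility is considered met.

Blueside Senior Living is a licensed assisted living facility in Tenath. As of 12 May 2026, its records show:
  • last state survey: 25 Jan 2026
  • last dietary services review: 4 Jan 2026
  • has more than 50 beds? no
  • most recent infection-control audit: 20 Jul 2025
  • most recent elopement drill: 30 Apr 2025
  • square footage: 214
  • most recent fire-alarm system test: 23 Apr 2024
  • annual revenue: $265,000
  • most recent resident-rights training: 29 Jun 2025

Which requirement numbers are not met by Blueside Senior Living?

1. condition 'has more than 50 beds' does not hold → requirement n/a → met
2. infection-control audit 296 days ago vs limit 270 → not met
3. dietary services review 128 days ago vs limit 120 → not met
4. state survey 107 days ago vs limit 120 → met
5. resident-rights training 317 days ago vs limit 270 → not met
6. elopement drill 377 days ago vs limit 540 → met
7. fire-alarm system test 749 days ago vs limit 730 → not met
Not met: 2, 3, 5, 7

2, 3, 5, 7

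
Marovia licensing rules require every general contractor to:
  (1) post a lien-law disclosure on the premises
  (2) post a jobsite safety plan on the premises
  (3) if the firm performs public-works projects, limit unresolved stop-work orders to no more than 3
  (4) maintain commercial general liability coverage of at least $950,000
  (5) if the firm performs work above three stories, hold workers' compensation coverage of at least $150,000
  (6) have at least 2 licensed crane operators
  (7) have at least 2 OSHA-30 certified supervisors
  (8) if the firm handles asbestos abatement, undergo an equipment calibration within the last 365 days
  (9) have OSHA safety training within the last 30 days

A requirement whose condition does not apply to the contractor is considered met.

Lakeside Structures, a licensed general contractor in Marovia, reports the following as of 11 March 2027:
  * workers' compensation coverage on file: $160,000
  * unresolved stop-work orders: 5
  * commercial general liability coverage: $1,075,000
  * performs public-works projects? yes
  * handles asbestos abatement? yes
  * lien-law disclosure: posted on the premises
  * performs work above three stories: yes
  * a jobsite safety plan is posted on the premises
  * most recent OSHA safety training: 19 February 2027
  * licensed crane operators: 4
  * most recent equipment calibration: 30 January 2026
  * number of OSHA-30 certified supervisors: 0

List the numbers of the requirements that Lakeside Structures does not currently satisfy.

3, 7, 8

1. lien-law disclosure present → met
2. jobsite safety plan present → met
3. condition 'performs public-works projects' holds; unresolved stop-work orders 5 > 3 → not met
4. commercial general liability coverage $1,075,000 ≥ $950,000 → met
5. condition 'performs work above three stories' holds; workers' compensation coverage $160,000 ≥ $150,000 → met
6. licensed crane operators 4 ≥ 2 → met
7. OSHA-30 certified supervisors 0 < 2 → not met
8. condition 'handles asbestos abatement' holds; equipment calibration 405 days ago vs limit 365 → not met
9. OSHA safety training 20 days ago vs limit 30 → met
Not met: 3, 7, 8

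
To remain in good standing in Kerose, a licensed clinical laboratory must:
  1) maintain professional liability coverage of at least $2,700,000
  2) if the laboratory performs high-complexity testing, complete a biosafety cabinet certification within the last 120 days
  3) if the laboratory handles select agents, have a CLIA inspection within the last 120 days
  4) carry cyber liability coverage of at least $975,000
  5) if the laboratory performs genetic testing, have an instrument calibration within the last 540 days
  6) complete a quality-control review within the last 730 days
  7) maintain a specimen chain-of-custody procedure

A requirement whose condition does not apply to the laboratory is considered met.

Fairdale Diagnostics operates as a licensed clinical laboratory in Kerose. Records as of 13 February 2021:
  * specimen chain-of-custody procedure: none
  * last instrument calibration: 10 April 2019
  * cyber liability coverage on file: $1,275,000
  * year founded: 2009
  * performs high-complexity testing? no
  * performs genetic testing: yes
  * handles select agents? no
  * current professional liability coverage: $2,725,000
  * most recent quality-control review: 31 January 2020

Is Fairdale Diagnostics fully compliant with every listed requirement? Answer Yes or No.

No

1. professional liability coverage $2,725,000 ≥ $2,700,000 → met
2. condition 'performs high-complexity testing' does not hold → requirement n/a → met
3. condition 'handles select agents' does not hold → requirement n/a → met
4. cyber liability coverage $1,275,000 ≥ $975,000 → met
5. condition 'performs genetic testing' holds; instrument calibration 675 days ago vs limit 540 → not met
6. quality-control review 379 days ago vs limit 730 → met
7. specimen chain-of-custody procedure absent → not met
Not met: 5, 7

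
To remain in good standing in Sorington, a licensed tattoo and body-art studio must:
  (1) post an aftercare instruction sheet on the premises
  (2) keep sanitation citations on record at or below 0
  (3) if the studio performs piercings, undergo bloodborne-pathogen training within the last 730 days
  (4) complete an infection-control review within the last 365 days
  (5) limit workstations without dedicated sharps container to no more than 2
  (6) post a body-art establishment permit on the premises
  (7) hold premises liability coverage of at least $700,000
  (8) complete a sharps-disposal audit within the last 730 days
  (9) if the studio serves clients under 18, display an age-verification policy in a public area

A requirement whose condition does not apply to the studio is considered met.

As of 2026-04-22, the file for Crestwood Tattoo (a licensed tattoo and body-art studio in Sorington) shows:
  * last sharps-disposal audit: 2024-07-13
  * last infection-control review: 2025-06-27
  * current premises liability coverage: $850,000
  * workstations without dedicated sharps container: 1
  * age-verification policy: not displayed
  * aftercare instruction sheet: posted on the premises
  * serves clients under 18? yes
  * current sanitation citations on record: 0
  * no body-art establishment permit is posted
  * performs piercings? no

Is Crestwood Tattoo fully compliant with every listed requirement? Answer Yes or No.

1. aftercare instruction sheet present → met
2. sanitation citations on record 0 ≤ 0 → met
3. condition 'performs piercings' does not hold → requirement n/a → met
4. infection-control review 299 days ago vs limit 365 → met
5. workstations without dedicated sharps container 1 ≤ 2 → met
6. body-art establishment permit absent → not met
7. premises liability coverage $850,000 ≥ $700,000 → met
8. sharps-disposal audit 648 days ago vs limit 730 → met
9. condition 'serves clients under 18' holds; age-verification policy absent → not met
Not met: 6, 9

No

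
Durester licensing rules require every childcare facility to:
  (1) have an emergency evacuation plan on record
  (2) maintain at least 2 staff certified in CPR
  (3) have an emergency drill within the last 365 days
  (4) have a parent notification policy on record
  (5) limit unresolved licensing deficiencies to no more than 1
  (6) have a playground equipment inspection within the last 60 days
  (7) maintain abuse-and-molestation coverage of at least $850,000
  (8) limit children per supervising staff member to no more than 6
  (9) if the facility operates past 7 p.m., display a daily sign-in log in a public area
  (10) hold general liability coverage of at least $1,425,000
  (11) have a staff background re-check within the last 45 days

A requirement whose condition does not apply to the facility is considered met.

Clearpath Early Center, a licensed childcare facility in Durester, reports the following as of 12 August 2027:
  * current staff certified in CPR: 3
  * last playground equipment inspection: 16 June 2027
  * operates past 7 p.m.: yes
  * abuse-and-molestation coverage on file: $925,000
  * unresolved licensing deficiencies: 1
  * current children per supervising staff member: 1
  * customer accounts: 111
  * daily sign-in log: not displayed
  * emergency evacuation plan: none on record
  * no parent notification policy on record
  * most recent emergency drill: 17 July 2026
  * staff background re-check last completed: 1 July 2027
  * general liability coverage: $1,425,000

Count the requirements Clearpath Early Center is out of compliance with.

1. emergency evacuation plan absent → not met
2. staff certified in CPR 3 ≥ 2 → met
3. emergency drill 391 days ago vs limit 365 → not met
4. parent notification policy absent → not met
5. unresolved licensing deficiencies 1 ≤ 1 → met
6. playground equipment inspection 57 days ago vs limit 60 → met
7. abuse-and-molestation coverage $925,000 ≥ $850,000 → met
8. children per supervising staff member 1 ≤ 6 → met
9. condition 'operates past 7 p.m.' holds; daily sign-in log absent → not met
10. general liability coverage $1,425,000 ≥ $1,425,000 → met
11. staff background re-check 42 days ago vs limit 45 → met
Not met: 4 of 11

4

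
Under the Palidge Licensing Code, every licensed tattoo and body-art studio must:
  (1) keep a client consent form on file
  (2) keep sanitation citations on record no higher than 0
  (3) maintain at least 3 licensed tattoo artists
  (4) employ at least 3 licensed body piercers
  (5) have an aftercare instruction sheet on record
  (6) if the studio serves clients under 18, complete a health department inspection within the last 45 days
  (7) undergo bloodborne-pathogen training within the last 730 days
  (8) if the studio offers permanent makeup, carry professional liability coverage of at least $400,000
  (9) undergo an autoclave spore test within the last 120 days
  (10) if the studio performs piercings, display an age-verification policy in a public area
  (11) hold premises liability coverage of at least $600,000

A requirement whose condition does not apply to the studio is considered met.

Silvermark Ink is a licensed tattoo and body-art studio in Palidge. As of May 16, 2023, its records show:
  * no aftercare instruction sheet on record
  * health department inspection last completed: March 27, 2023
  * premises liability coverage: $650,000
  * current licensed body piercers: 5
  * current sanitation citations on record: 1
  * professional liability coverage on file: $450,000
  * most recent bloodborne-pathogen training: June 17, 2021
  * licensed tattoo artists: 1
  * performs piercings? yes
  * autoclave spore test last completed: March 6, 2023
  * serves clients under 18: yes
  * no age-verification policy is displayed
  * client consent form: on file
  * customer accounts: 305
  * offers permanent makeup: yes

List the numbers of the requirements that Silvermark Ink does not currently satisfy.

1. client consent form present → met
2. sanitation citations on record 1 > 0 → not met
3. licensed tattoo artists 1 < 3 → not met
4. licensed body piercers 5 ≥ 3 → met
5. aftercare instruction sheet absent → not met
6. condition 'serves clients under 18' holds; health department inspection 50 days ago vs limit 45 → not met
7. bloodborne-pathogen training 698 days ago vs limit 730 → met
8. condition 'offers permanent makeup' holds; professional liability coverage $450,000 ≥ $400,000 → met
9. autoclave spore test 71 days ago vs limit 120 → met
10. condition 'performs piercings' holds; age-verification policy absent → not met
11. premises liability coverage $650,000 ≥ $600,000 → met
Not met: 2, 3, 5, 6, 10

2, 3, 5, 6, 10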